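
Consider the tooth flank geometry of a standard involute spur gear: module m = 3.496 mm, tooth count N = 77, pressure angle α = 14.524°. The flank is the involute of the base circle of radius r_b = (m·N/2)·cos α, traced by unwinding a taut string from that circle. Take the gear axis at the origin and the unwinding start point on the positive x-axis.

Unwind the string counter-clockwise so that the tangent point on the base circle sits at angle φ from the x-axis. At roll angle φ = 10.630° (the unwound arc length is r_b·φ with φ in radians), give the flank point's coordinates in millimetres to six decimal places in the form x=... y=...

x=132.517837 y=0.276402

pitch radius r_p = m·N/2 = 3.496·77/2 = 134.596000
base radius r_b = r_p·cos α = 134.596000·cos 14.524° = 130.294672
roll angle φ = 10.630° = 0.18552850 rad
x = r_b·(cos φ + φ·sin φ) = 130.294672·(0.98283890 + 0.18552850·0.18446599) = 132.517837
y = r_b·(sin φ − φ·cos φ) = 130.294672·(0.18446599 − 0.18552850·0.98283890) = 0.276402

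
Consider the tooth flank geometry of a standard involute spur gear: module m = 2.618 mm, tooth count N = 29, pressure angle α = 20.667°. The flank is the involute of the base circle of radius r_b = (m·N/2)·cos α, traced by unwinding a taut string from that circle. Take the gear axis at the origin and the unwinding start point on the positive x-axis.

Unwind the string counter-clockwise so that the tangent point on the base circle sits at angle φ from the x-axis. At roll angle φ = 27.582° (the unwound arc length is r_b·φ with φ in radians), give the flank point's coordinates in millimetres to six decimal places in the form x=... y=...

x=39.398263 y=1.290446

pitch radius r_p = m·N/2 = 2.618·29/2 = 37.961000
base radius r_b = r_p·cos α = 37.961000·cos 20.667° = 35.518113
roll angle φ = 27.582° = 0.48139671 rad
x = r_b·(cos φ + φ·sin φ) = 35.518113·(0.88634908 + 0.48139671·0.46301760) = 39.398263
y = r_b·(sin φ − φ·cos φ) = 35.518113·(0.46301760 − 0.48139671·0.88634908) = 1.290446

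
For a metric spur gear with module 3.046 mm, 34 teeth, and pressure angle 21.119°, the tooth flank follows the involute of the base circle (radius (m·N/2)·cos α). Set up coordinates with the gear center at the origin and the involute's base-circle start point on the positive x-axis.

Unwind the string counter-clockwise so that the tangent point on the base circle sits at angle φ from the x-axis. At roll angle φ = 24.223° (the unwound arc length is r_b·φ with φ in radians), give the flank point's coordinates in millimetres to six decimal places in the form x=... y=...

pitch radius r_p = m·N/2 = 3.046·34/2 = 51.782000
base radius r_b = r_p·cos α = 51.782000·cos 21.119° = 48.304016
roll angle φ = 24.223° = 0.42277110 rad
x = r_b·(cos φ + φ·sin φ) = 48.304016·(0.91195549 + 0.42277110·0.41028915) = 52.429849
y = r_b·(sin φ − φ·cos φ) = 48.304016·(0.41028915 − 0.42277110·0.91195549) = 1.195076

x=52.429849 y=1.195076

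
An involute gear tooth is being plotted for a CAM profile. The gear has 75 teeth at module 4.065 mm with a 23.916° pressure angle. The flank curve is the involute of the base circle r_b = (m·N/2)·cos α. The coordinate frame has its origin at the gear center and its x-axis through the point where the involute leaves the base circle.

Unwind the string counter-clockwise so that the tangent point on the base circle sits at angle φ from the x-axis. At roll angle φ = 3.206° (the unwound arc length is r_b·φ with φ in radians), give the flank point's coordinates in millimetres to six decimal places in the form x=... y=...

pitch radius r_p = m·N/2 = 4.065·75/2 = 152.437500
base radius r_b = r_p·cos α = 152.437500·cos 23.916° = 139.349336
roll angle φ = 3.206° = 0.05595526 rad
x = r_b·(cos φ + φ·sin φ) = 139.349336·(0.99843491 + 0.05595526·0.05592606) = 139.567316
y = r_b·(sin φ − φ·cos φ) = 139.349336·(0.05592606 − 0.05595526·0.99843491) = 0.008135

x=139.567316 y=0.008135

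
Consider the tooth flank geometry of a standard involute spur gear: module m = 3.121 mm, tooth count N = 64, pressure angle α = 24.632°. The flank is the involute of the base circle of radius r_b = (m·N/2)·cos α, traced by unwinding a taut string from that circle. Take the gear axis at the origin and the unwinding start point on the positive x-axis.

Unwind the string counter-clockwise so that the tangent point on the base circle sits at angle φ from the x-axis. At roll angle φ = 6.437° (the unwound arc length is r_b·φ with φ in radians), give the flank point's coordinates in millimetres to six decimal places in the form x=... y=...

x=91.355118 y=0.042857

pitch radius r_p = m·N/2 = 3.121·64/2 = 99.872000
base radius r_b = r_p·cos α = 99.872000·cos 24.632° = 90.783995
roll angle φ = 6.437° = 0.11234684 rad
x = r_b·(cos φ + φ·sin φ) = 90.783995·(0.99369573 + 0.11234684·0.11211066) = 91.355118
y = r_b·(sin φ − φ·cos φ) = 90.783995·(0.11211066 − 0.11234684·0.99369573) = 0.042857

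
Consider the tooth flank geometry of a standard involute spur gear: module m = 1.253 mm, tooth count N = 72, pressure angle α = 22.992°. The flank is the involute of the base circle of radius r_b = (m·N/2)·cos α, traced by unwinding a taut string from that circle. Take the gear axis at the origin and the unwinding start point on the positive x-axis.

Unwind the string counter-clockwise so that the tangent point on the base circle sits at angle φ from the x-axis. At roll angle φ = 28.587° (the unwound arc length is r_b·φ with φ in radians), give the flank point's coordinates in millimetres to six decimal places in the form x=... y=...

pitch radius r_p = m·N/2 = 1.253·72/2 = 45.108000
base radius r_b = r_p·cos α = 45.108000·cos 22.992° = 41.524593
roll angle φ = 28.587° = 0.49893727 rad
x = r_b·(cos φ + φ·sin φ) = 41.524593·(0.87809156 + 0.49893727·0.47849264) = 46.375886
y = r_b·(sin φ − φ·cos φ) = 41.524593·(0.47849264 − 0.49893727·0.87809156) = 1.676764

x=46.375886 y=1.676764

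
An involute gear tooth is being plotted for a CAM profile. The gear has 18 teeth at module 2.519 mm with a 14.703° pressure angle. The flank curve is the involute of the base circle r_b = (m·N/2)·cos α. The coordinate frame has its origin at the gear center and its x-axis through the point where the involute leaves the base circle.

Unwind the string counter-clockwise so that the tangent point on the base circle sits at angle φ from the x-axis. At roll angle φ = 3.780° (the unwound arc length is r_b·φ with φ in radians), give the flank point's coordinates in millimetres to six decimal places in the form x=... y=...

x=21.976296 y=0.002098

pitch radius r_p = m·N/2 = 2.519·18/2 = 22.671000
base radius r_b = r_p·cos α = 22.671000·cos 14.703° = 21.928626
roll angle φ = 3.780° = 0.06597345 rad
x = r_b·(cos φ + φ·sin φ) = 21.928626·(0.99782454 + 0.06597345·0.06592560) = 21.976296
y = r_b·(sin φ − φ·cos φ) = 21.928626·(0.06592560 − 0.06597345·0.99782454) = 0.002098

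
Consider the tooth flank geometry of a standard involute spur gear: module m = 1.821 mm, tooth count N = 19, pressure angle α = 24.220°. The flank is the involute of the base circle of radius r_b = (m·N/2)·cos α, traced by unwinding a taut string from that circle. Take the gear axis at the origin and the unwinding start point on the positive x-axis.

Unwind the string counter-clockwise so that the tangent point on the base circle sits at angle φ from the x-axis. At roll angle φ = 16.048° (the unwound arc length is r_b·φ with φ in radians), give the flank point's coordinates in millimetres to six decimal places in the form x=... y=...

pitch radius r_p = m·N/2 = 1.821·19/2 = 17.299500
base radius r_b = r_p·cos α = 17.299500·cos 24.220° = 15.776746
roll angle φ = 16.048° = 0.28009044 rad
x = r_b·(cos φ + φ·sin φ) = 15.776746·(0.96103044 + 0.28009044·0.27644256) = 16.383509
y = r_b·(sin φ − φ·cos φ) = 15.776746·(0.27644256 − 0.28009044·0.96103044) = 0.114652

x=16.383509 y=0.114652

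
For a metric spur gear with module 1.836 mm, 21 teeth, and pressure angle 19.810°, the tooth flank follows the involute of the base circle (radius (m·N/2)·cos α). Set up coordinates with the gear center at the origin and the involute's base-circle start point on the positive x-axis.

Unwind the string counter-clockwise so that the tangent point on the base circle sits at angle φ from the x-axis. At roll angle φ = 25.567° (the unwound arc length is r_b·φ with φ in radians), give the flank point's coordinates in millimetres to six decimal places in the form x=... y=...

x=19.853993 y=0.526559

pitch radius r_p = m·N/2 = 1.836·21/2 = 19.278000
base radius r_b = r_p·cos α = 19.278000·cos 19.810° = 18.137159
roll angle φ = 25.567° = 0.44622833 rad
x = r_b·(cos φ + φ·sin φ) = 18.137159·(0.90208124 + 0.44622833·0.43156626) = 19.853993
y = r_b·(sin φ − φ·cos φ) = 18.137159·(0.43156626 − 0.44622833·0.90208124) = 0.526559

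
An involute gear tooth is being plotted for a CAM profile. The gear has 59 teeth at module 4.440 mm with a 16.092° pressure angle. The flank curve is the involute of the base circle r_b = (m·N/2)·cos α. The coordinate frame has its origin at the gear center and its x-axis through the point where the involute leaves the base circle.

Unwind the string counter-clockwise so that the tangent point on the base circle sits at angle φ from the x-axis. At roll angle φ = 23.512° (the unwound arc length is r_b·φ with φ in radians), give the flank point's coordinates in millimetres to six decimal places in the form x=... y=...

x=136.002183 y=2.850326

pitch radius r_p = m·N/2 = 4.440·59/2 = 130.980000
base radius r_b = r_p·cos α = 130.980000·cos 16.092° = 125.847924
roll angle φ = 23.512° = 0.41036181 rad
x = r_b·(cos φ + φ·sin φ) = 125.847924·(0.91697654 + 0.41036181·0.39894113) = 136.002183
y = r_b·(sin φ − φ·cos φ) = 125.847924·(0.39894113 − 0.41036181·0.91697654) = 2.850326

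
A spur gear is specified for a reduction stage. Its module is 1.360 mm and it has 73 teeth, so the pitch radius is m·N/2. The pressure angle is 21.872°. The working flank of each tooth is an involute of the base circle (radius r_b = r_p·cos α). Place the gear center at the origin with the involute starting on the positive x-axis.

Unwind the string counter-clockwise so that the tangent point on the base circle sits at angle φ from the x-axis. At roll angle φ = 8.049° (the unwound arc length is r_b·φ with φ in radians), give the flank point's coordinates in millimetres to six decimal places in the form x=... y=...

pitch radius r_p = m·N/2 = 1.360·73/2 = 49.640000
base radius r_b = r_p·cos α = 49.640000·cos 21.872° = 46.066834
roll angle φ = 8.049° = 0.14048155 rad
x = r_b·(cos φ + φ·sin φ) = 46.066834·(0.99014868 + 0.14048155·0.14001994) = 46.519160
y = r_b·(sin φ − φ·cos φ) = 46.066834·(0.14001994 − 0.14048155·0.99014868) = 0.042488

x=46.519160 y=0.042488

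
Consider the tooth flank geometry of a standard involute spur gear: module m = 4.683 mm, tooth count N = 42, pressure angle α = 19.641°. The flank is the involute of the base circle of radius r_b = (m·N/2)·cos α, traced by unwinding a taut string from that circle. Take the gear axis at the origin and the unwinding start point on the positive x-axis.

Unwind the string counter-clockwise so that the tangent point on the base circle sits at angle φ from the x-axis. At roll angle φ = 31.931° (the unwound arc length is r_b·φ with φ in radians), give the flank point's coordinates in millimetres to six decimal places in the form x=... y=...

pitch radius r_p = m·N/2 = 4.683·42/2 = 98.343000
base radius r_b = r_p·cos α = 98.343000·cos 19.641° = 92.621126
roll angle φ = 31.931° = 0.55730108 rad
x = r_b·(cos φ + φ·sin φ) = 92.621126·(0.84868565 + 0.55730108·0.52889760) = 105.906779
y = r_b·(sin φ − φ·cos φ) = 92.621126·(0.52889760 − 0.55730108·0.84868565) = 5.179759

x=105.906779 y=5.179759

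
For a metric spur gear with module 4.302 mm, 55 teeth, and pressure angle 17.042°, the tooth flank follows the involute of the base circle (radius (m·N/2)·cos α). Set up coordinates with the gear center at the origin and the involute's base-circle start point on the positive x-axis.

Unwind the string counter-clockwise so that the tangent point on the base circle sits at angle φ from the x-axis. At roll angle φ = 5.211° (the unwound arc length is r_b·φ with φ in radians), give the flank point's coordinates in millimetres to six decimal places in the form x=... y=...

pitch radius r_p = m·N/2 = 4.302·55/2 = 118.305000
base radius r_b = r_p·cos α = 118.305000·cos 17.042° = 113.110249
roll angle φ = 5.211° = 0.09094911 rad
x = r_b·(cos φ + φ·sin φ) = 113.110249·(0.99586698 + 0.09094911·0.09082377) = 113.577091
y = r_b·(sin φ − φ·cos φ) = 113.110249·(0.09082377 − 0.09094911·0.99586698) = 0.028341

x=113.577091 y=0.028341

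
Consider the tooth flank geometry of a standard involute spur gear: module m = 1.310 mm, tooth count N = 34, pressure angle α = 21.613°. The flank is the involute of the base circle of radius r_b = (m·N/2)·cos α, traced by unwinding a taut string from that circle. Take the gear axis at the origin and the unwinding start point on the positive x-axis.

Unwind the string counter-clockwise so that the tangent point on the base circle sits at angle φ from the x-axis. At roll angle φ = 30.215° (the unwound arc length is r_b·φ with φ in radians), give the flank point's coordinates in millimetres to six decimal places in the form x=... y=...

pitch radius r_p = m·N/2 = 1.310·34/2 = 22.270000
base radius r_b = r_p·cos α = 22.270000·cos 21.613° = 20.704262
roll angle φ = 30.215° = 0.52735123 rad
x = r_b·(cos φ + φ·sin φ) = 20.704262·(0.86414308 + 0.52735123·0.50324620) = 23.386097
y = r_b·(sin φ − φ·cos φ) = 20.704262·(0.50324620 − 0.52735123·0.86414308) = 0.984266

x=23.386097 y=0.984266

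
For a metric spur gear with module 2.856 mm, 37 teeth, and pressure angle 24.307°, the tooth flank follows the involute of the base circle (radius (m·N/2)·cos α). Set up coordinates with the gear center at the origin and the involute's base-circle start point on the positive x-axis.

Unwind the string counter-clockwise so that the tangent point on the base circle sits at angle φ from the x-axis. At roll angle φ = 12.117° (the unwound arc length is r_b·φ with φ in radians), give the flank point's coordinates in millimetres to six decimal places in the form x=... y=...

pitch radius r_p = m·N/2 = 2.856·37/2 = 52.836000
base radius r_b = r_p·cos α = 52.836000·cos 24.307° = 48.152247
roll angle φ = 12.117° = 0.21148155 rad
x = r_b·(cos φ + φ·sin φ) = 48.152247·(0.97772100 + 0.21148155·0.20990867) = 49.217028
y = r_b·(sin φ − φ·cos φ) = 48.152247·(0.20990867 − 0.21148155·0.97772100) = 0.151136

x=49.217028 y=0.151136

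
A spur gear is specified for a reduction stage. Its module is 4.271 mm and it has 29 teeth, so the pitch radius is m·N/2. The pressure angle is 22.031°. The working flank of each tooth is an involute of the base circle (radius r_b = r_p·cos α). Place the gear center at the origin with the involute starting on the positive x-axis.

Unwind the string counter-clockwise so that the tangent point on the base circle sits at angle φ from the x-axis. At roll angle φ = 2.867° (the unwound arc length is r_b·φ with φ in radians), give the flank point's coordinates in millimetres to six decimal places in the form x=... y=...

x=57.479297 y=0.002397

pitch radius r_p = m·N/2 = 4.271·29/2 = 61.929500
base radius r_b = r_p·cos α = 61.929500·cos 22.031° = 57.407472
roll angle φ = 2.867° = 0.05003859 rad
x = r_b·(cos φ + φ·sin φ) = 57.407472·(0.99874833 + 0.05003859·0.05001771) = 57.479297
y = r_b·(sin φ − φ·cos φ) = 57.407472·(0.05001771 − 0.05003859·0.99874833) = 0.002397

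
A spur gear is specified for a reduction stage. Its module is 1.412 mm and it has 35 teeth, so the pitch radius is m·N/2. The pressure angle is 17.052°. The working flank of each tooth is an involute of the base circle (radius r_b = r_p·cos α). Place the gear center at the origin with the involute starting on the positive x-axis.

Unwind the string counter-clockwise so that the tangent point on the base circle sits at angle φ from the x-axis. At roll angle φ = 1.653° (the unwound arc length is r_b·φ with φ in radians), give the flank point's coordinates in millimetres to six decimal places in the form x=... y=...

pitch radius r_p = m·N/2 = 1.412·35/2 = 24.710000
base radius r_b = r_p·cos α = 24.710000·cos 17.052° = 23.623724
roll angle φ = 1.653° = 0.02885029 rad
x = r_b·(cos φ + φ·sin φ) = 23.623724·(0.99958386 + 0.02885029·0.02884629) = 23.633553
y = r_b·(sin φ − φ·cos φ) = 23.623724·(0.02884629 − 0.02885029·0.99958386) = 0.000189

x=23.633553 y=0.000189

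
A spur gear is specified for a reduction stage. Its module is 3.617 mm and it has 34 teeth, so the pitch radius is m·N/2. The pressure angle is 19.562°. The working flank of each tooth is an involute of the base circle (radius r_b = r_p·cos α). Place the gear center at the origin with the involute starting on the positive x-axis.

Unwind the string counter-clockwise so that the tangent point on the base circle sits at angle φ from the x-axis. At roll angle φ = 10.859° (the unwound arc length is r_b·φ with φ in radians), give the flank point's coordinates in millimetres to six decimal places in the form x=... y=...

pitch radius r_p = m·N/2 = 3.617·34/2 = 61.489000
base radius r_b = r_p·cos α = 61.489000·cos 19.562° = 57.939838
roll angle φ = 10.859° = 0.18952530 rad
x = r_b·(cos φ + φ·sin φ) = 57.939838·(0.98209378 + 0.18952530·0.18839272) = 58.971107
y = r_b·(sin φ − φ·cos φ) = 57.939838·(0.18839272 − 0.18952530·0.98209378) = 0.131008

x=58.971107 y=0.131008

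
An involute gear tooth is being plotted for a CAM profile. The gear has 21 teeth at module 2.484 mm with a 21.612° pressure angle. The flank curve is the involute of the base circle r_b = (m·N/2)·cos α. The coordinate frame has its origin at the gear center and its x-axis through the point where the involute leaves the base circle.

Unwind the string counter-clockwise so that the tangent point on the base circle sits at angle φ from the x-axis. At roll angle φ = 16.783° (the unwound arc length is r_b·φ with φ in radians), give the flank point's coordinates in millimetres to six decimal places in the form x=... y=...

x=25.266484 y=0.201406

pitch radius r_p = m·N/2 = 2.484·21/2 = 26.082000
base radius r_b = r_p·cos α = 26.082000·cos 21.612° = 24.248419
roll angle φ = 16.783° = 0.29291861 rad
x = r_b·(cos φ + φ·sin φ) = 24.248419·(0.95740521 + 0.29291861·0.28874774) = 25.266484
y = r_b·(sin φ − φ·cos φ) = 24.248419·(0.28874774 − 0.29291861·0.95740521) = 0.201406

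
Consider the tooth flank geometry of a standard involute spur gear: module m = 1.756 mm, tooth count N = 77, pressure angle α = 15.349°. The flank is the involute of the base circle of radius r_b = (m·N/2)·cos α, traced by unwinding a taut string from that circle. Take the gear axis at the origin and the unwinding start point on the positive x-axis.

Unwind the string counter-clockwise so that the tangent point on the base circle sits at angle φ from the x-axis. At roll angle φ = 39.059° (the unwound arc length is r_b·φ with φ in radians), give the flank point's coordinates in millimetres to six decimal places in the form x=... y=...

pitch radius r_p = m·N/2 = 1.756·77/2 = 67.606000
base radius r_b = r_p·cos α = 67.606000·cos 15.349° = 65.194589
roll angle φ = 39.059° = 0.68170815 rad
x = r_b·(cos φ + φ·sin φ) = 65.194589·(0.77649751 + 0.68170815·0.63012032) = 78.628303
y = r_b·(sin φ − φ·cos φ) = 65.194589·(0.63012032 − 0.68170815·0.77649751) = 6.570026

x=78.628303 y=6.570026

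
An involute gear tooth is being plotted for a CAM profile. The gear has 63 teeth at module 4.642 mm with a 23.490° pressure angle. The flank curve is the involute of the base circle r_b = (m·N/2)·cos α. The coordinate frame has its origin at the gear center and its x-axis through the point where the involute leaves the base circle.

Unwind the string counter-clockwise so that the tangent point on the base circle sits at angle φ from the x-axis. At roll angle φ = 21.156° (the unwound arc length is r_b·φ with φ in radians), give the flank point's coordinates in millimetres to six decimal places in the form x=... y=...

pitch radius r_p = m·N/2 = 4.642·63/2 = 146.223000
base radius r_b = r_p·cos α = 146.223000·cos 23.490° = 134.105450
roll angle φ = 21.156° = 0.36924186 rad
x = r_b·(cos φ + φ·sin φ) = 134.105450·(0.93260123 + 0.36924186·0.36090849) = 142.938138
y = r_b·(sin φ − φ·cos φ) = 134.105450·(0.36090849 − 0.36924186·0.93260123) = 2.219858

x=142.938138 y=2.219858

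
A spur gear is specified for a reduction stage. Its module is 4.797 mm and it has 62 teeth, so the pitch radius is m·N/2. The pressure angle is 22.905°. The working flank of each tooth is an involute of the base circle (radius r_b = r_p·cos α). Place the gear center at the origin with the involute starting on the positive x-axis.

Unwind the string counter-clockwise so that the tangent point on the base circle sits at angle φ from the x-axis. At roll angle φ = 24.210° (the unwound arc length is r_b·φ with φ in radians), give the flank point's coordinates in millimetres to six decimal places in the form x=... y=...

pitch radius r_p = m·N/2 = 4.797·62/2 = 148.707000
base radius r_b = r_p·cos α = 148.707000·cos 22.905° = 136.981668
roll angle φ = 24.210° = 0.42254421 rad
x = r_b·(cos φ + φ·sin φ) = 136.981668·(0.91204856 + 0.42254421·0.41008222) = 148.669824
y = r_b·(sin φ − φ·cos φ) = 136.981668·(0.41008222 − 0.42254421·0.91204856) = 3.383637

x=148.669824 y=3.383637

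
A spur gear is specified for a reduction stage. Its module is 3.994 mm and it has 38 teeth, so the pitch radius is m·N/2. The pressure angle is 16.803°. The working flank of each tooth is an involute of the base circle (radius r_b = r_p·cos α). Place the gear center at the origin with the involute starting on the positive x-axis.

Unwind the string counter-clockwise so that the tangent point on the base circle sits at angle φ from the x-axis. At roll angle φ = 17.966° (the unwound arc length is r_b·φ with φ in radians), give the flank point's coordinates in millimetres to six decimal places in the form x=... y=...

pitch radius r_p = m·N/2 = 3.994·38/2 = 75.886000
base radius r_b = r_p·cos α = 75.886000·cos 16.803° = 72.645999
roll angle φ = 17.966° = 0.31356585 rad
x = r_b·(cos φ + φ·sin φ) = 72.645999·(0.95123972 + 0.31356585·0.30845257) = 76.130095
y = r_b·(sin φ − φ·cos φ) = 72.645999·(0.30845257 − 0.31356585·0.95123972) = 0.739266

x=76.130095 y=0.739266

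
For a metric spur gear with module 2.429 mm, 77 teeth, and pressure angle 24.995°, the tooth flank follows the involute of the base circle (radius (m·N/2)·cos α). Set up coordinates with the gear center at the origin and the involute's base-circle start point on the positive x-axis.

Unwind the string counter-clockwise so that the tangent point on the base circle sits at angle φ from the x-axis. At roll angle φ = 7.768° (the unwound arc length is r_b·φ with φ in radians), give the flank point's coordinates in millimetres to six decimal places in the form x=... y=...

x=85.533582 y=0.070278

pitch radius r_p = m·N/2 = 2.429·77/2 = 93.516500
base radius r_b = r_p·cos α = 93.516500·cos 24.995° = 84.758181
roll angle φ = 7.768° = 0.13557718 rad
x = r_b·(cos φ + φ·sin φ) = 84.758181·(0.99082348 + 0.13557718·0.13516221) = 85.533582
y = r_b·(sin φ − φ·cos φ) = 84.758181·(0.13516221 − 0.13557718·0.99082348) = 0.070278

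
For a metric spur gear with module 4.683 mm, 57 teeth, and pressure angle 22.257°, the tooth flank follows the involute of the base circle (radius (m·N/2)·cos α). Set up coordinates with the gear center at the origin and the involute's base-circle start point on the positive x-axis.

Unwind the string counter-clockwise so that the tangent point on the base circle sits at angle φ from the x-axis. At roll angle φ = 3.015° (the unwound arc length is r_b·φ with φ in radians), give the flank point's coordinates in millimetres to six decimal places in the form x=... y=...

x=123.692451 y=0.005998

pitch radius r_p = m·N/2 = 4.683·57/2 = 133.465500
base radius r_b = r_p·cos α = 133.465500·cos 22.257° = 123.521551
roll angle φ = 3.015° = 0.05262168 rad
x = r_b·(cos φ + φ·sin φ) = 123.521551·(0.99861580 + 0.05262168·0.05259740) = 123.692451
y = r_b·(sin φ − φ·cos φ) = 123.521551·(0.05259740 − 0.05262168·0.99861580) = 0.005998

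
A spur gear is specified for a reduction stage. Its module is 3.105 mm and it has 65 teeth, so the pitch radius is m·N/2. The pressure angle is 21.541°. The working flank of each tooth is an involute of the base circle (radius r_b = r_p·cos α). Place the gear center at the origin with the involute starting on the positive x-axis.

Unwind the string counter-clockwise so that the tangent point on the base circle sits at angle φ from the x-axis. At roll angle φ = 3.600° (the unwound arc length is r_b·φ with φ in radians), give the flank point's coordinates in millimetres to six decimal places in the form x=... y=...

pitch radius r_p = m·N/2 = 3.105·65/2 = 100.912500
base radius r_b = r_p·cos α = 100.912500·cos 21.541° = 93.864273
roll angle φ = 3.600° = 0.06283185 rad
x = r_b·(cos φ + φ·sin φ) = 93.864273·(0.99802673 + 0.06283185·0.06279052) = 94.049371
y = r_b·(sin φ − φ·cos φ) = 93.864273·(0.06279052 − 0.06283185·0.99802673) = 0.007758

x=94.049371 y=0.007758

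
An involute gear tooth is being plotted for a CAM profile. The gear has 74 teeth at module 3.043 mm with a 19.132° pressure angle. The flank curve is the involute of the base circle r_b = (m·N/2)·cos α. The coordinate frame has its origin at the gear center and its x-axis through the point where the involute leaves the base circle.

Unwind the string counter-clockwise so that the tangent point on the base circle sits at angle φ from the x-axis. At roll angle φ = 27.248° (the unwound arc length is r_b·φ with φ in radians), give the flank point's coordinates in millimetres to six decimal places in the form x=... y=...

x=117.729317 y=3.728108

pitch radius r_p = m·N/2 = 3.043·74/2 = 112.591000
base radius r_b = r_p·cos α = 112.591000·cos 19.132° = 106.372150
roll angle φ = 27.248° = 0.47556731 rad
x = r_b·(cos φ + φ·sin φ) = 106.372150·(0.88903312 + 0.47556731·0.45784288) = 117.729317
y = r_b·(sin φ − φ·cos φ) = 106.372150·(0.45784288 − 0.47556731·0.88903312) = 3.728108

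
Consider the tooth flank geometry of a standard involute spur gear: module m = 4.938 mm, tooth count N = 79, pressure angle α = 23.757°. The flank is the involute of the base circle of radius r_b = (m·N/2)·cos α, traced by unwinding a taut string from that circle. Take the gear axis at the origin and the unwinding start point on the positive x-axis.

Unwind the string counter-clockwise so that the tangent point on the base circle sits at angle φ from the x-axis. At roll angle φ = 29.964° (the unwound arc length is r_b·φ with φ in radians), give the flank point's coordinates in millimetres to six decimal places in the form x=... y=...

x=201.291621 y=8.280933

pitch radius r_p = m·N/2 = 4.938·79/2 = 195.051000
base radius r_b = r_p·cos α = 195.051000·cos 23.757° = 178.522821
roll angle φ = 29.964° = 0.52297046 rad
x = r_b·(cos φ + φ·sin φ) = 178.522821·(0.86633939 + 0.52297046·0.49945576) = 201.291621
y = r_b·(sin φ − φ·cos φ) = 178.522821·(0.49945576 − 0.52297046·0.86633939) = 8.280933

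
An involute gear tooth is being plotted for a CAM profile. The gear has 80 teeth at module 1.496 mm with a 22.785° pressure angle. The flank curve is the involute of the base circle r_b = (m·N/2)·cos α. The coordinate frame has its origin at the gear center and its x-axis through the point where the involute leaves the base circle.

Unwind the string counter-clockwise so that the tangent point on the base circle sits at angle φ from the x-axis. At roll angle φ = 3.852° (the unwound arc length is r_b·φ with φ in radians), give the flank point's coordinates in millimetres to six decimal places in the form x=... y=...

x=55.294901 y=0.005586

pitch radius r_p = m·N/2 = 1.496·80/2 = 59.840000
base radius r_b = r_p·cos α = 59.840000·cos 22.785° = 55.170360
roll angle φ = 3.852° = 0.06723008 rad
x = r_b·(cos φ + φ·sin φ) = 55.170360·(0.99774091 + 0.06723008·0.06717945) = 55.294901
y = r_b·(sin φ − φ·cos φ) = 55.170360·(0.06717945 − 0.06723008·0.99774091) = 0.005586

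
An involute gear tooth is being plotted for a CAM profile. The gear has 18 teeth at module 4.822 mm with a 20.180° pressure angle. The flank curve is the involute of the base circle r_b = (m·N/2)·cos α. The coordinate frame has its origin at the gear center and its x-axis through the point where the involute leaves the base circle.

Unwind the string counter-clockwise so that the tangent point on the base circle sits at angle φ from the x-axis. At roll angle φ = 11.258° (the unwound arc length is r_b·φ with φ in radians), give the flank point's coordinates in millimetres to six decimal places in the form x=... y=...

x=41.512703 y=0.102606

pitch radius r_p = m·N/2 = 4.822·18/2 = 43.398000
base radius r_b = r_p·cos α = 43.398000·cos 20.180° = 40.733949
roll angle φ = 11.258° = 0.19648917 rad
x = r_b·(cos φ + φ·sin φ) = 40.733949·(0.98075803 + 0.19648917·0.19522726) = 41.512703
y = r_b·(sin φ − φ·cos φ) = 40.733949·(0.19522726 − 0.19648917·0.98075803) = 0.102606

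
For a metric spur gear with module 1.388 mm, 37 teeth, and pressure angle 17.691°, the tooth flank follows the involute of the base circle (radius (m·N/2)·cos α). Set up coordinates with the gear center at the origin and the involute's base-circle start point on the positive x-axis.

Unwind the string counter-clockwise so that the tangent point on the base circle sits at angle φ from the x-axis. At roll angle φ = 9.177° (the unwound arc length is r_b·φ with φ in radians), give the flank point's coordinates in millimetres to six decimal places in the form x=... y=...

x=24.775454 y=0.033421

pitch radius r_p = m·N/2 = 1.388·37/2 = 25.678000
base radius r_b = r_p·cos α = 25.678000·cos 17.691° = 24.463668
roll angle φ = 9.177° = 0.16016887 rad
x = r_b·(cos φ + φ·sin φ) = 24.463668·(0.98720037 + 0.16016887·0.15948491) = 24.775454
y = r_b·(sin φ − φ·cos φ) = 24.463668·(0.15948491 − 0.16016887·0.98720037) = 0.033421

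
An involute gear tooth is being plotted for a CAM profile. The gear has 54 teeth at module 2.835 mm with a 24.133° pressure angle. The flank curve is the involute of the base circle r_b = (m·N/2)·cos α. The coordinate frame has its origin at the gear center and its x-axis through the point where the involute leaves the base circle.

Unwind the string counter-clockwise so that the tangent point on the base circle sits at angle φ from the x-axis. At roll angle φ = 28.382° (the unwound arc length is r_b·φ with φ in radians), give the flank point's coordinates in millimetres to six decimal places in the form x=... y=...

pitch radius r_p = m·N/2 = 2.835·54/2 = 76.545000
base radius r_b = r_p·cos α = 76.545000·cos 24.133° = 69.854879
roll angle φ = 28.382° = 0.49535935 rad
x = r_b·(cos φ + φ·sin φ) = 69.854879·(0.87979795 + 0.49535935·0.47534784) = 77.906767
y = r_b·(sin φ − φ·cos φ) = 69.854879·(0.47534784 − 0.49535935·0.87979795) = 2.761482

x=77.906767 y=2.761482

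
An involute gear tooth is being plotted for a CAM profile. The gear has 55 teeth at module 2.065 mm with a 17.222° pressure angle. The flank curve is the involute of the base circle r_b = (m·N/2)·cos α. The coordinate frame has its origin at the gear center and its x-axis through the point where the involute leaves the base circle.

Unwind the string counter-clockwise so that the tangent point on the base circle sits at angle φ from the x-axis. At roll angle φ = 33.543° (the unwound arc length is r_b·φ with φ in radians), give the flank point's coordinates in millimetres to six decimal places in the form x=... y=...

pitch radius r_p = m·N/2 = 2.065·55/2 = 56.787500
base radius r_b = r_p·cos α = 56.787500·cos 17.222° = 54.241418
roll angle φ = 33.543° = 0.58543579 rad
x = r_b·(cos φ + φ·sin φ) = 54.241418·(0.83347136 + 0.58543579·0.55256265) = 62.755223
y = r_b·(sin φ − φ·cos φ) = 54.241418·(0.55256265 − 0.58543579·0.83347136) = 3.505009

x=62.755223 y=3.505009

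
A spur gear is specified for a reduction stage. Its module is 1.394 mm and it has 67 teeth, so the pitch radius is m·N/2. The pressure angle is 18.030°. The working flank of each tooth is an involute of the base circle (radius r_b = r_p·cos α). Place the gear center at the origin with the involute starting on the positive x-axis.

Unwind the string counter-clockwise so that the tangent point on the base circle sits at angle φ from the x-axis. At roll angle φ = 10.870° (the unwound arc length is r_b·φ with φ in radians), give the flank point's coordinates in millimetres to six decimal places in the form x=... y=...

x=45.197791 y=0.100711

pitch radius r_p = m·N/2 = 1.394·67/2 = 46.699000
base radius r_b = r_p·cos α = 46.699000·cos 18.030° = 44.405826
roll angle φ = 10.870° = 0.18971729 rad
x = r_b·(cos φ + φ·sin φ) = 44.405826·(0.98205759 + 0.18971729·0.18858126) = 45.197791
y = r_b·(sin φ − φ·cos φ) = 44.405826·(0.18858126 − 0.18971729·0.98205759) = 0.100711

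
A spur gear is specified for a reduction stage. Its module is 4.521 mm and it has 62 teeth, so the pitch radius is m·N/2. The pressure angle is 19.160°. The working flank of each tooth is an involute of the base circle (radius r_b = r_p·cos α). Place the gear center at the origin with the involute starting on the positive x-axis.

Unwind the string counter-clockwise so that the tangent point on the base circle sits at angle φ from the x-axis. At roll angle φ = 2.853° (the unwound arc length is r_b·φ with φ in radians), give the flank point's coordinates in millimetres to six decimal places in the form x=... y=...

x=132.551461 y=0.005447

pitch radius r_p = m·N/2 = 4.521·62/2 = 140.151000
base radius r_b = r_p·cos α = 140.151000·cos 19.160° = 132.387438
roll angle φ = 2.853° = 0.04979424 rad
x = r_b·(cos φ + φ·sin φ) = 132.387438·(0.99876052 + 0.04979424·0.04977367) = 132.551461
y = r_b·(sin φ − φ·cos φ) = 132.387438·(0.04977367 − 0.04979424·0.99876052) = 0.005447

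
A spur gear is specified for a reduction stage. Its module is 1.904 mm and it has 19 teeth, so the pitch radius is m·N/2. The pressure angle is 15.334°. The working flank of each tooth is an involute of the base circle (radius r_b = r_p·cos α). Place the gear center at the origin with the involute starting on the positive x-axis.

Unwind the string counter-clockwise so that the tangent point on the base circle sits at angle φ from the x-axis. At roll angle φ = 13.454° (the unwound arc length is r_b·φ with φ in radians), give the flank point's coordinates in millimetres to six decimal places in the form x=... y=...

x=17.918393 y=0.074872

pitch radius r_p = m·N/2 = 1.904·19/2 = 18.088000
base radius r_b = r_p·cos α = 18.088000·cos 15.334° = 17.444079
roll angle φ = 13.454° = 0.23481660 rad
x = r_b·(cos φ + φ·sin φ) = 17.444079·(0.97255703 + 0.23481660·0.23266462) = 17.918393
y = r_b·(sin φ − φ·cos φ) = 17.444079·(0.23266462 − 0.23481660·0.97255703) = 0.074872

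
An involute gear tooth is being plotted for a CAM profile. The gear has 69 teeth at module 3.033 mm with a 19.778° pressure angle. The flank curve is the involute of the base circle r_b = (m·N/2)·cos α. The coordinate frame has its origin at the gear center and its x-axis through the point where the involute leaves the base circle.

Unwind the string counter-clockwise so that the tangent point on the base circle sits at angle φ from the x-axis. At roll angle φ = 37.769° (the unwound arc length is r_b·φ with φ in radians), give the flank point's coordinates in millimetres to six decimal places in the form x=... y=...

x=117.590892 y=8.999390

pitch radius r_p = m·N/2 = 3.033·69/2 = 104.638500
base radius r_b = r_p·cos α = 104.638500·cos 19.778° = 98.465955
roll angle φ = 37.769° = 0.65919341 rad
x = r_b·(cos φ + φ·sin φ) = 98.465955·(0.79048651 + 0.65919341·0.61247945) = 117.590892
y = r_b·(sin φ − φ·cos φ) = 98.465955·(0.61247945 − 0.65919341·0.79048651) = 8.999390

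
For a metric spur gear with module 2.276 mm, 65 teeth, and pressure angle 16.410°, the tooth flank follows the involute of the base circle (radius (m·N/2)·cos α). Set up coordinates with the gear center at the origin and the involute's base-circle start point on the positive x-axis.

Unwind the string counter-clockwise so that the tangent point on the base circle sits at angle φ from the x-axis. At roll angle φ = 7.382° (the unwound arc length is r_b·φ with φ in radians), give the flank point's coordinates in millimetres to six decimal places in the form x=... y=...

pitch radius r_p = m·N/2 = 2.276·65/2 = 73.970000
base radius r_b = r_p·cos α = 73.970000·cos 16.410° = 70.956809
roll angle φ = 7.382° = 0.12884021 rad
x = r_b·(cos φ + φ·sin φ) = 70.956809·(0.99171158 + 0.12884021·0.12848405) = 71.543301
y = r_b·(sin φ − φ·cos φ) = 70.956809·(0.12848405 − 0.12884021·0.99171158) = 0.050502

x=71.543301 y=0.050502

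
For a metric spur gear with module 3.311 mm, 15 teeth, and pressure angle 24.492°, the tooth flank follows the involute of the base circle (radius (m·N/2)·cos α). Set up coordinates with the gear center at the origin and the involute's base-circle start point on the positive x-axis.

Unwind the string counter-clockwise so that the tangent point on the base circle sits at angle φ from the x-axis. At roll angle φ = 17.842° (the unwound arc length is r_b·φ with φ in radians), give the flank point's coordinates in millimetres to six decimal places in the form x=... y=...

x=23.667309 y=0.225266

pitch radius r_p = m·N/2 = 3.311·15/2 = 24.832500
base radius r_b = r_p·cos α = 24.832500·cos 24.492° = 22.598051
roll angle φ = 17.842° = 0.31140165 rad
x = r_b·(cos φ + φ·sin φ) = 22.598051·(0.95190505 + 0.31140165·0.30639317) = 23.667309
y = r_b·(sin φ − φ·cos φ) = 22.598051·(0.30639317 − 0.31140165·0.95190505) = 0.225266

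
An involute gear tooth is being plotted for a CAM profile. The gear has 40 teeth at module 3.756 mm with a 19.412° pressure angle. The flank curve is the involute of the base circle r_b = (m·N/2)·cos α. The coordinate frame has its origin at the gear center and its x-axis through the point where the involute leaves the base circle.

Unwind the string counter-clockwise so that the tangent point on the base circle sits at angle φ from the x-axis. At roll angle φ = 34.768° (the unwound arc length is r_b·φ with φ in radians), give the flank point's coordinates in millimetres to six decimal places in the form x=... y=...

x=82.717518 y=5.085233

pitch radius r_p = m·N/2 = 3.756·40/2 = 75.120000
base radius r_b = r_p·cos α = 75.120000·cos 19.412° = 70.849659
roll angle φ = 34.768° = 0.60681607 rad
x = r_b·(cos φ + φ·sin φ) = 70.849659·(0.82146783 + 0.60681607·0.57025486) = 82.717518
y = r_b·(sin φ − φ·cos φ) = 70.849659·(0.57025486 − 0.60681607·0.82146783) = 5.085233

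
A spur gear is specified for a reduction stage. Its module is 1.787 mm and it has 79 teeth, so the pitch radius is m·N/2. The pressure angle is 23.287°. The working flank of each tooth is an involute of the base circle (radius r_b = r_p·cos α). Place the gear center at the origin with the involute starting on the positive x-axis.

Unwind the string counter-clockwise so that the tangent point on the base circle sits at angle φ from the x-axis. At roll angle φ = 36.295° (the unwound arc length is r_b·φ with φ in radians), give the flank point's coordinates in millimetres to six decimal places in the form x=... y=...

pitch radius r_p = m·N/2 = 1.787·79/2 = 70.586500
base radius r_b = r_p·cos α = 70.586500·cos 23.287° = 64.836249
roll angle φ = 36.295° = 0.63346725 rad
x = r_b·(cos φ + φ·sin φ) = 64.836249·(0.80597994 + 0.63346725·0.59194285) = 76.568780
y = r_b·(sin φ − φ·cos φ) = 64.836249·(0.59194285 − 0.63346725·0.80597994) = 5.276435

x=76.568780 y=5.276435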